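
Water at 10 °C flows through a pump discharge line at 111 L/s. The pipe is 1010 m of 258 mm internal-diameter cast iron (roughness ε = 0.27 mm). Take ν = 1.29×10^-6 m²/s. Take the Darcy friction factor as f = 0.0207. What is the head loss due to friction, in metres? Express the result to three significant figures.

V = 4Q/(πD²) = 4·0.111/(π·0.258²) = 2.123 m/s
h_f = f(L/D)V²/(2g) = 0.02070·(1010/0.258)·2.123²/(2·9.81) = 18.62 m

h_f ≈ 18.6 m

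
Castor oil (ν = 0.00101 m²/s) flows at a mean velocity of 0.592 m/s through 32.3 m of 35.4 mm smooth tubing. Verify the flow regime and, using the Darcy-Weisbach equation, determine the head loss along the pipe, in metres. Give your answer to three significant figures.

Re = VD/ν = 0.592·0.03540/0.00101 = 20.7 → laminar (Re < 2300)
f = 64/Re = 3.084
h_f = f(L/D)V²/(2g) = 3.084·(32.3/0.03540)·0.592²/(2·9.81) = 50.27 m

h_f ≈ 50.3 m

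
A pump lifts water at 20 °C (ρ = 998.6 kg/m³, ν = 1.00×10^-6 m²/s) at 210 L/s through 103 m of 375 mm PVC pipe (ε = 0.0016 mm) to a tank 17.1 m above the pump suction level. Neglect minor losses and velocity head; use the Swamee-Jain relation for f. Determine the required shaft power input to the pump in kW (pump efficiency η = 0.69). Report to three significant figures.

V = 4Q/(πD²) = 1.901 m/s; Re = 7.13×10^5; ε/D = 4.27×10^-6; f = 0.01238
h_f = f(L/D)V²/2g = 0.6268 m
Total head H = z + h_f = 17.1 + 0.6268 = 17.73 m
P_hyd = ρgQH = 998.6·9.81·0.210·17.73 = 36.47 kW
P_shaft = P_hyd/η = 36.47/0.69 = 52.85 kW

P_shaft ≈ 52.9 kW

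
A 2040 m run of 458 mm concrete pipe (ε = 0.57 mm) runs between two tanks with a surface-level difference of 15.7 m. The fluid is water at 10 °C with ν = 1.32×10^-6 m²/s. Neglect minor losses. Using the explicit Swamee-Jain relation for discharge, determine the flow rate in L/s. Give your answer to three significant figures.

Swamee-Jain (Type II): Q = -0.965·√(gD⁵h_f/L)·ln[ε/(3.7D) + √(3.17ν²L/(gD³h_f))]
√(gD⁵h_f/L) = √(9.81·0.458⁵·15.7/2040) = 0.03901
ε/(3.7D) = 3.36×10^-4; √(3.17ν²L/(gD³h_f)) = 2.76×10^-5
Q = -0.965·0.03901·ln(3.640×10^-4) = 0.2981 m³/s
Check: V = 1.81 m/s, Re = 6.28×10^5, f = 0.02124, h_f = 15.8 m ≈ 15.7 m ✓

Q ≈ 298 L/s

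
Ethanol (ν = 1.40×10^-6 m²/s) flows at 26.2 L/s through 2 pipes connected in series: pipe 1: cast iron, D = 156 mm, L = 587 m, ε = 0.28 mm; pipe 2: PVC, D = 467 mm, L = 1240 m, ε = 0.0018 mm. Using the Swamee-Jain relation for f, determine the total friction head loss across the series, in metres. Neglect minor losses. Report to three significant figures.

H ≈ 8.78 m

Pipe 1: V = 1.371 m/s, Re = 1.53×10^5, ε/D = 0.00179, f = 0.02418, h_1 = f(L/D)V²/2g = 8.714 m
Pipe 2: V = 0.1530 m/s, Re = 5.10×10^4, ε/D = 3.85×10^-6, f = 0.02068, h_2 = f(L/D)V²/2g = 0.06549 m
Series → Q common, losses add: H = Σh = 8.780 m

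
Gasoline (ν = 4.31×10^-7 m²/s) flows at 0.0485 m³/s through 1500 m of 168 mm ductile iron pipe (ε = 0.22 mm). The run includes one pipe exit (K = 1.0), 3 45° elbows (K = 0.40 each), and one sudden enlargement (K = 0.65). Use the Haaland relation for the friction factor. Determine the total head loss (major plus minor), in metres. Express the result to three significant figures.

H_L ≈ 47.1 m

V = 4Q/(πD²) = 2.188 m/s; V²/2g = 0.2440 m
Re = 8.53×10^5, ε/D = 0.00131 → f = 0.02129 (Haaland)
Major: h_f = f(L/D)·V²/2g = 0.02129·8929·0.2440 = 46.38 m
Minor: ΣK = 2.85; h_m = ΣK·V²/2g = 0.6954 m
Total H_L = 46.38 + 0.6954 = 47.07 m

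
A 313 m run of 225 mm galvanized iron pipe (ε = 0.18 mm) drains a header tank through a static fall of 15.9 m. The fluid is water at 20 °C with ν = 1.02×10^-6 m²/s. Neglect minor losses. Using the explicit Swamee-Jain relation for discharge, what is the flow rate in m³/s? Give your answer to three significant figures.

Swamee-Jain (Type II): Q = -0.965·√(gD⁵h_f/L)·ln[ε/(3.7D) + √(3.17ν²L/(gD³h_f))]
√(gD⁵h_f/L) = √(9.81·0.225⁵·15.9/313) = 0.01695
ε/(3.7D) = 2.16×10^-4; √(3.17ν²L/(gD³h_f)) = 2.41×10^-5
Q = -0.965·0.01695·ln(2.403×10^-4) = 0.1363 m³/s
Check: V = 3.43 m/s, Re = 7.56×10^5, f = 0.01919, h_f = 16.0 m ≈ 15.9 m ✓

Q ≈ 0.136 m³/s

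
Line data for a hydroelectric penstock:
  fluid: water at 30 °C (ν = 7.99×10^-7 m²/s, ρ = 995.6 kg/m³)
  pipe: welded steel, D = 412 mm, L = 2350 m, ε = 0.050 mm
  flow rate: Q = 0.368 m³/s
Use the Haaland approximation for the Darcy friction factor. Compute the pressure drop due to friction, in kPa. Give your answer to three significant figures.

Δp ≈ 288 kPa

V = 4Q/(πD²) = 4·0.368/(π·0.412²) = 2.760 m/s
Re = VD/ν = 2.760·0.412/7.99×10^-7 = 1.42×10^6 → turbulent
ε/D = 0.050/412 = 1.21×10^-4
Haaland: f = 0.01332
h_f = f(L/D)V²/(2g) = 0.01332·(2350/0.412)·2.760²/(2·9.81) = 29.51 m
Δp = ρg·h_f = 995.6·9.81·29.51 = 288.3 kPa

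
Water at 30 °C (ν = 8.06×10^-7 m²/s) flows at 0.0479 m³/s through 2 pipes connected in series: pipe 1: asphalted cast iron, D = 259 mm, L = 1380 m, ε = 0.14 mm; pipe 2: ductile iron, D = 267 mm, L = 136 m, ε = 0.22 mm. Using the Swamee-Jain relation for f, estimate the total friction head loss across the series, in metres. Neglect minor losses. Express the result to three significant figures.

H ≈ 4.55 m

Pipe 1: V = 0.9092 m/s, Re = 2.92×10^5, ε/D = 5.41×10^-4, f = 0.01859, h_1 = f(L/D)V²/2g = 4.173 m
Pipe 2: V = 0.8555 m/s, Re = 2.83×10^5, ε/D = 8.24×10^-4, f = 0.02004, h_2 = f(L/D)V²/2g = 0.3808 m
Series → Q common, losses add: H = Σh = 4.554 m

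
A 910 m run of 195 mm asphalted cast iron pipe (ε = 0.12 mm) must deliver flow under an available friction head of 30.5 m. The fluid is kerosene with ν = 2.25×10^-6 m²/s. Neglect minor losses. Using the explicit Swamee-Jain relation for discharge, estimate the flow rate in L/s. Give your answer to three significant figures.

Swamee-Jain (Type II): Q = -0.965·√(gD⁵h_f/L)·ln[ε/(3.7D) + √(3.17ν²L/(gD³h_f))]
√(gD⁵h_f/L) = √(9.81·0.195⁵·30.5/910) = 0.009628
ε/(3.7D) = 1.66×10^-4; √(3.17ν²L/(gD³h_f)) = 8.11×10^-5
Q = -0.965·0.009628·ln(2.475×10^-4) = 0.07716 m³/s
Check: V = 2.58 m/s, Re = 2.24×10^5, f = 0.01935, h_f = 30.7 m ≈ 30.5 m ✓

Q ≈ 77.2 L/s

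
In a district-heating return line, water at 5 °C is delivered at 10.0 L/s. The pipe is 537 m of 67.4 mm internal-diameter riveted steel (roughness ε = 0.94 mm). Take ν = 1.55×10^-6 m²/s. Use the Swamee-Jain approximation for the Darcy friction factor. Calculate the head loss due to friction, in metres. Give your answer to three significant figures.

h_f ≈ 138 m

V = 4Q/(πD²) = 4·0.0100/(π·0.0674²) = 2.803 m/s
Re = VD/ν = 2.803·0.0674/1.55×10^-6 = 1.22×10^5 → turbulent
ε/D = 0.94/67.4 = 0.0139
Swamee-Jain: f = 0.04317
h_f = f(L/D)V²/(2g) = 0.04317·(537/0.0674)·2.803²/(2·9.81) = 137.7 m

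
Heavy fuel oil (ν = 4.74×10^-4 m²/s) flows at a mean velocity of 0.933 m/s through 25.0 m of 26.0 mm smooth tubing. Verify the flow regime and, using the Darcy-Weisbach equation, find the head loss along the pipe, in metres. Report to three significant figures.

Re = VD/ν = 0.933·0.02600/4.74×10^-4 = 51.2 → laminar (Re < 2300)
f = 64/Re = 1.251
h_f = f(L/D)V²/(2g) = 1.251·(25.0/0.02600)·0.933²/(2·9.81) = 53.35 m

h_f ≈ 53.3 m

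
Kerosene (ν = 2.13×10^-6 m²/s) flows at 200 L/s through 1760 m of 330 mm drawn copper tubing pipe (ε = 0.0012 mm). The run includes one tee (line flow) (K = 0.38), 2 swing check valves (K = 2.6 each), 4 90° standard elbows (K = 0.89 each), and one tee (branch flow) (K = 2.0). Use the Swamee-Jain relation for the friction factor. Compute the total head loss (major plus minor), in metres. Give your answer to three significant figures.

H_L ≈ 23.8 m

V = 4Q/(πD²) = 2.338 m/s; V²/2g = 0.2787 m
Re = 3.62×10^5, ε/D = 3.64×10^-6 → f = 0.01393 (Swamee-Jain)
Major: h_f = f(L/D)·V²/2g = 0.01393·5333·0.2787 = 20.70 m
Minor: ΣK = 11.1; h_m = ΣK·V²/2g = 3.105 m
Total H_L = 20.70 + 3.105 = 23.81 m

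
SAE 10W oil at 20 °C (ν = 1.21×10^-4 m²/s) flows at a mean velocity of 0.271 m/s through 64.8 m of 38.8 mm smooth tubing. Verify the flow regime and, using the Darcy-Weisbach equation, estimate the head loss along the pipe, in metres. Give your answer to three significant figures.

h_f ≈ 4.60 m

Re = VD/ν = 0.271·0.03880/1.21×10^-4 = 86.9 → laminar (Re < 2300)
f = 64/Re = 0.7365
h_f = f(L/D)V²/(2g) = 0.7365·(64.8/0.03880)·0.271²/(2·9.81) = 4.604 m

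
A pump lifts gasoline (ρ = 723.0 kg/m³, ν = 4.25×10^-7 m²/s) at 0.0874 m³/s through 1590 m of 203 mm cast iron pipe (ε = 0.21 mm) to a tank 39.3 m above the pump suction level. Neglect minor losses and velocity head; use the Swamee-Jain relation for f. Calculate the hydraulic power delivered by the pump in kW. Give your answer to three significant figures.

P_hyd ≈ 60.6 kW

V = 4Q/(πD²) = 2.700 m/s; Re = 1.29×10^6; ε/D = 0.00103; f = 0.02011
h_f = f(L/D)V²/2g = 58.53 m
Total head H = z + h_f = 39.3 + 58.53 = 97.83 m
P_hyd = ρgQH = 723.0·9.81·0.0874·97.83 = 60.65 kW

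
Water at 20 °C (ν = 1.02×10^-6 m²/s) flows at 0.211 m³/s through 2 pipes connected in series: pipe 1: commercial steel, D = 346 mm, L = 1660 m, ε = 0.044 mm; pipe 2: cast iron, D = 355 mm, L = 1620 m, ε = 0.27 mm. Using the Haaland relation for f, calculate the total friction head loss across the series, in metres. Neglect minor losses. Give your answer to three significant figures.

Pipe 1: V = 2.244 m/s, Re = 7.61×10^5, ε/D = 1.27×10^-4, f = 0.01400, h_1 = f(L/D)V²/2g = 17.24 m
Pipe 2: V = 2.132 m/s, Re = 7.42×10^5, ε/D = 7.61×10^-4, f = 0.01886, h_2 = f(L/D)V²/2g = 19.93 m
Series → Q common, losses add: H = Σh = 37.17 m

H ≈ 37.2 m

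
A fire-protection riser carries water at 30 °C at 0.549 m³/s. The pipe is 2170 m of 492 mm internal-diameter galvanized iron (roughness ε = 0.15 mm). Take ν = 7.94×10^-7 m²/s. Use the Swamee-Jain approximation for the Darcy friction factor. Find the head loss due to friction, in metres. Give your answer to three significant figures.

h_f ≈ 29.0 m

V = 4Q/(πD²) = 4·0.549/(π·0.492²) = 2.888 m/s
Re = VD/ν = 2.888·0.492/7.94×10^-7 = 1.79×10^6 → turbulent
ε/D = 0.15/492 = 3.05×10^-4
Swamee-Jain: f = 0.01549
h_f = f(L/D)V²/(2g) = 0.01549·(2170/0.492)·2.888²/(2·9.81) = 29.03 m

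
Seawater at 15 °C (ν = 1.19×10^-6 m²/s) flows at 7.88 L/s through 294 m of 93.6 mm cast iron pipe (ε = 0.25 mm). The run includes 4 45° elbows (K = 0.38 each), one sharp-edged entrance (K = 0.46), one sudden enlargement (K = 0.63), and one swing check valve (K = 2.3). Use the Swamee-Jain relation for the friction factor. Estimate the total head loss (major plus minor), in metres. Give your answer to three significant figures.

H_L ≈ 6.02 m

V = 4Q/(πD²) = 1.145 m/s; V²/2g = 0.06685 m
Re = 9.01×10^4, ε/D = 0.00267 → f = 0.02713 (Swamee-Jain)
Major: h_f = f(L/D)·V²/2g = 0.02713·3141·0.06685 = 5.696 m
Minor: ΣK = 4.91; h_m = ΣK·V²/2g = 0.3282 m
Total H_L = 5.696 + 0.3282 = 6.024 m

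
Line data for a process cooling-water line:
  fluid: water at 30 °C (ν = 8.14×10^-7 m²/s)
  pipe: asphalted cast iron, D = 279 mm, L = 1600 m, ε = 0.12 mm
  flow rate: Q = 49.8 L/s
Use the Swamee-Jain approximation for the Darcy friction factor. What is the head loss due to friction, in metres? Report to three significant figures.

h_f ≈ 3.49 m

V = 4Q/(πD²) = 4·0.0498/(π·0.279²) = 0.8146 m/s
Re = VD/ν = 0.8146·0.279/8.14×10^-7 = 2.79×10^5 → turbulent
ε/D = 0.12/279 = 4.30×10^-4
Swamee-Jain: f = 0.01802
h_f = f(L/D)V²/(2g) = 0.01802·(1600/0.279)·0.8146²/(2·9.81) = 3.494 m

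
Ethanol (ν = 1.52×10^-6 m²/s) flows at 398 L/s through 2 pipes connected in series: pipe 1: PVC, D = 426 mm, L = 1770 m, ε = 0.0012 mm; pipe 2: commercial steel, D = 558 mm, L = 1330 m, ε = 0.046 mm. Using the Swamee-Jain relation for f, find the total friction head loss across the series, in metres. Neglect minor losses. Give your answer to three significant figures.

Pipe 1: V = 2.792 m/s, Re = 7.83×10^5, ε/D = 2.82×10^-6, f = 0.01216, h_1 = f(L/D)V²/2g = 20.08 m
Pipe 2: V = 1.628 m/s, Re = 5.97×10^5, ε/D = 8.24×10^-5, f = 0.01396, h_2 = f(L/D)V²/2g = 4.492 m
Series → Q common, losses add: H = Σh = 24.57 m

H ≈ 24.6 m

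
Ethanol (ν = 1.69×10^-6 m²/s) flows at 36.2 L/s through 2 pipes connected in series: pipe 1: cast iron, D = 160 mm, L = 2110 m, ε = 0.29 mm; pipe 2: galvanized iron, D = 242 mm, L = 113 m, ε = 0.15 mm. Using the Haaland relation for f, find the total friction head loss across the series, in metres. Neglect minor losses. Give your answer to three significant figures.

Pipe 1: V = 1.800 m/s, Re = 1.70×10^5, ε/D = 0.00181, f = 0.02384, h_1 = f(L/D)V²/2g = 51.94 m
Pipe 2: V = 0.7870 m/s, Re = 1.13×10^5, ε/D = 6.20×10^-4, f = 0.02028, h_2 = f(L/D)V²/2g = 0.2990 m
Series → Q common, losses add: H = Σh = 52.24 m

H ≈ 52.2 m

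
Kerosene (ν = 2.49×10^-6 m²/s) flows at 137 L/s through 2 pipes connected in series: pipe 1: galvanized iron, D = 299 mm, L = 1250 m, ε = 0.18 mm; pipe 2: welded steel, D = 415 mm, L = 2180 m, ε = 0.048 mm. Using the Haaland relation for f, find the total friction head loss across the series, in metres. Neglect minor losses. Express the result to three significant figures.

Pipe 1: V = 1.951 m/s, Re = 2.34×10^5, ε/D = 6.02×10^-4, f = 0.01894, h_1 = f(L/D)V²/2g = 15.36 m
Pipe 2: V = 1.013 m/s, Re = 1.69×10^5, ε/D = 1.16×10^-4, f = 0.01674, h_2 = f(L/D)V²/2g = 4.598 m
Series → Q common, losses add: H = Σh = 19.96 m

H ≈ 20.0 m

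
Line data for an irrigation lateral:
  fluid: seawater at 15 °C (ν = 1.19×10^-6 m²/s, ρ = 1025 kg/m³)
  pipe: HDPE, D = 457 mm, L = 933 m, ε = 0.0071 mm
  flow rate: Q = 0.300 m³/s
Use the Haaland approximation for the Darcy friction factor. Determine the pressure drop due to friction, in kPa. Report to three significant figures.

Δp ≈ 43.9 kPa

V = 4Q/(πD²) = 4·0.300/(π·0.457²) = 1.829 m/s
Re = VD/ν = 1.829·0.457/1.19×10^-6 = 7.02×10^5 → turbulent
ε/D = 0.0071/457 = 1.55×10^-5
Haaland: f = 0.01253
h_f = f(L/D)V²/(2g) = 0.01253·(933/0.457)·1.829²/(2·9.81) = 4.362 m
Δp = ρg·h_f = 1025·9.81·4.362 = 43.86 kPa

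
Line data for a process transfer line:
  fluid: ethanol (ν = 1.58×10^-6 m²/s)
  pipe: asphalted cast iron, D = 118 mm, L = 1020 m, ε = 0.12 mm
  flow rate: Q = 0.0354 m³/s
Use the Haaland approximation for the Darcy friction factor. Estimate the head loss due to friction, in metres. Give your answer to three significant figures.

h_f ≈ 95.9 m

V = 4Q/(πD²) = 4·0.0354/(π·0.118²) = 3.237 m/s
Re = VD/ν = 3.237·0.118/1.58×10^-6 = 2.42×10^5 → turbulent
ε/D = 0.12/118 = 0.00102
Haaland: f = 0.02078
h_f = f(L/D)V²/(2g) = 0.02078·(1020/0.118)·3.237²/(2·9.81) = 95.95 m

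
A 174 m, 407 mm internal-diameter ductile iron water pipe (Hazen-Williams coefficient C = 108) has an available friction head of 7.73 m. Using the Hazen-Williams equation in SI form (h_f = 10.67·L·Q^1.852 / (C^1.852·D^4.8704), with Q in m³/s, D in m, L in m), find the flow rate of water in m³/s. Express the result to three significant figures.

Q ≈ 0.526 m³/s

Rearranging: Q = [h_f·C^1.852·D^4.8704 / (10.67·L)]^(1/1.852)
Q = [7.73·108^1.852·0.407^4.8704 / (10.67·174)]^0.540 = 0.5264 m³/s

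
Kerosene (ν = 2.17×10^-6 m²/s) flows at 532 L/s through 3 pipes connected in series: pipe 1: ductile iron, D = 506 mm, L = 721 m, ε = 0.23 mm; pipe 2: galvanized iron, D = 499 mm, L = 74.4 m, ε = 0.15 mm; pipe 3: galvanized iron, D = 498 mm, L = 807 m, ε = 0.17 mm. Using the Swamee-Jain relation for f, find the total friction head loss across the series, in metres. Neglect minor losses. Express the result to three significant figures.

Pipe 1: V = 2.646 m/s, Re = 6.17×10^5, ε/D = 4.55×10^-4, f = 0.01730, h_1 = f(L/D)V²/2g = 8.796 m
Pipe 2: V = 2.720 m/s, Re = 6.26×10^5, ε/D = 3.01×10^-4, f = 0.01614, h_2 = f(L/D)V²/2g = 0.9079 m
Pipe 3: V = 2.731 m/s, Re = 6.27×10^5, ε/D = 3.41×10^-4, f = 0.01647, h_3 = f(L/D)V²/2g = 10.15 m
Series → Q common, losses add: H = Σh = 19.85 m

H ≈ 19.9 m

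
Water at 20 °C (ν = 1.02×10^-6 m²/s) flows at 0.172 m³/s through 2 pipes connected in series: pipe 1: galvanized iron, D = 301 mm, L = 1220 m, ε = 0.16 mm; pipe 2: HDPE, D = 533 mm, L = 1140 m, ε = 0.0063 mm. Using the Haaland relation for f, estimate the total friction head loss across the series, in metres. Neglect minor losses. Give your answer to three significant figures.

Pipe 1: V = 2.417 m/s, Re = 7.13×10^5, ε/D = 5.32×10^-4, f = 0.01755, h_1 = f(L/D)V²/2g = 21.18 m
Pipe 2: V = 0.7709 m/s, Re = 4.03×10^5, ε/D = 1.18×10^-5, f = 0.01370, h_2 = f(L/D)V²/2g = 0.8874 m
Series → Q common, losses add: H = Σh = 22.07 m

H ≈ 22.1 m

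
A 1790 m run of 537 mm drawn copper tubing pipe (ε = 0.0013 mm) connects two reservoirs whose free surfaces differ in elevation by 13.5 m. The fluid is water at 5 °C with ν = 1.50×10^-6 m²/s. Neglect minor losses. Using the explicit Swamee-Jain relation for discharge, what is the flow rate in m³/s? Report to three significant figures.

Swamee-Jain (Type II): Q = -0.965·√(gD⁵h_f/L)·ln[ε/(3.7D) + √(3.17ν²L/(gD³h_f))]
√(gD⁵h_f/L) = √(9.81·0.537⁵·13.5/1790) = 0.05748
ε/(3.7D) = 6.54×10^-7; √(3.17ν²L/(gD³h_f)) = 2.50×10^-5
Q = -0.965·0.05748·ln(2.561×10^-5) = 0.5864 m³/s
Check: V = 2.59 m/s, Re = 9.27×10^5, f = 0.01181, h_f = 13.5 m ≈ 13.5 m ✓

Q ≈ 0.586 m³/s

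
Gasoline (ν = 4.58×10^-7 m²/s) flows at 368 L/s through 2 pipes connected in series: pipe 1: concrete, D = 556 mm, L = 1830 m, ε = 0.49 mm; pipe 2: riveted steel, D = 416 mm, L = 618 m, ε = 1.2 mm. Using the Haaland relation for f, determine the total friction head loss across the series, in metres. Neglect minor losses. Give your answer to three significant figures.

Pipe 1: V = 1.516 m/s, Re = 1.84×10^6, ε/D = 8.81×10^-4, f = 0.01924, h_1 = f(L/D)V²/2g = 7.416 m
Pipe 2: V = 2.708 m/s, Re = 2.46×10^6, ε/D = 0.00288, f = 0.02598, h_2 = f(L/D)V²/2g = 14.42 m
Series → Q common, losses add: H = Σh = 21.84 m

H ≈ 21.8 m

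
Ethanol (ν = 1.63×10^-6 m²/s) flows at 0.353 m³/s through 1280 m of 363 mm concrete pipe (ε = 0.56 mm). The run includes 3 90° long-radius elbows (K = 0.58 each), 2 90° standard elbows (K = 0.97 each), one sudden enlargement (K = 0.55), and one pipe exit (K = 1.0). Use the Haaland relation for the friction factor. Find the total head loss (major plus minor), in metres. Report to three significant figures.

H_L ≈ 49.5 m

V = 4Q/(πD²) = 3.411 m/s; V²/2g = 0.5930 m
Re = 7.60×10^5, ε/D = 0.00154 → f = 0.02218 (Haaland)
Major: h_f = f(L/D)·V²/2g = 0.02218·3526·0.5930 = 46.39 m
Minor: ΣK = 5.23; h_m = ΣK·V²/2g = 3.101 m
Total H_L = 46.39 + 3.101 = 49.49 m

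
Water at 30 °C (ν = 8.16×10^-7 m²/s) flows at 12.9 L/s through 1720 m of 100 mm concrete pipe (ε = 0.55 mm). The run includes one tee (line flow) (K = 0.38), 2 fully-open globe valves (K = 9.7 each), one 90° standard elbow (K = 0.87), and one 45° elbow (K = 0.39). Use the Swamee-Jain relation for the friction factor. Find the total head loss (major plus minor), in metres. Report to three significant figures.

H_L ≈ 78.3 m

V = 4Q/(πD²) = 1.642 m/s; V²/2g = 0.1375 m
Re = 2.01×10^5, ε/D = 0.00550 → f = 0.03188 (Swamee-Jain)
Major: h_f = f(L/D)·V²/2g = 0.03188·17200·0.1375 = 75.39 m
Minor: ΣK = 21.0; h_m = ΣK·V²/2g = 2.893 m
Total H_L = 75.39 + 2.893 = 78.28 m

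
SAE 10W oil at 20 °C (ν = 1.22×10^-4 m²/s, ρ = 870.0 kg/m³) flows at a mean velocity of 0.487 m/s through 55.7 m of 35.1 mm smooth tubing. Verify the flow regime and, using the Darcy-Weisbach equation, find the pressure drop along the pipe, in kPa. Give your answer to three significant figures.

Δp ≈ 74.8 kPa

Re = VD/ν = 0.487·0.03510/1.22×10^-4 = 140 → laminar (Re < 2300)
f = 64/Re = 0.4568
h_f = f(L/D)V²/(2g) = 0.4568·(55.7/0.03510)·0.487²/(2·9.81) = 8.762 m
Δp = ρg·h_f = 870.0·9.81·8.762 = 74.78 kPa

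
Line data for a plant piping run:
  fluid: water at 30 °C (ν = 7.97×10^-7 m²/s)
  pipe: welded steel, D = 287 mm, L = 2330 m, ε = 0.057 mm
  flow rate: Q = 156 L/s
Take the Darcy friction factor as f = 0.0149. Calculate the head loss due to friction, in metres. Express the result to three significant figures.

h_f ≈ 35.9 m

V = 4Q/(πD²) = 4·0.156/(π·0.287²) = 2.411 m/s
h_f = f(L/D)V²/(2g) = 0.01490·(2330/0.287)·2.411²/(2·9.81) = 35.85 m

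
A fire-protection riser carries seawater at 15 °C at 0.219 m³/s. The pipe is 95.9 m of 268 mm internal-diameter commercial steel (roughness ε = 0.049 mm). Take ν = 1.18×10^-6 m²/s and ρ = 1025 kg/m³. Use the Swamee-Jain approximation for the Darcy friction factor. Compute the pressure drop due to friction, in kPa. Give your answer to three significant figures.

Δp ≈ 40.6 kPa

V = 4Q/(πD²) = 4·0.219/(π·0.268²) = 3.882 m/s
Re = VD/ν = 3.882·0.268/1.18×10^-6 = 8.82×10^5 → turbulent
ε/D = 0.049/268 = 1.83×10^-4
Swamee-Jain: f = 0.01469
h_f = f(L/D)V²/(2g) = 0.01469·(95.9/0.268)·3.882²/(2·9.81) = 4.039 m
Δp = ρg·h_f = 1025·9.81·4.039 = 40.61 kPa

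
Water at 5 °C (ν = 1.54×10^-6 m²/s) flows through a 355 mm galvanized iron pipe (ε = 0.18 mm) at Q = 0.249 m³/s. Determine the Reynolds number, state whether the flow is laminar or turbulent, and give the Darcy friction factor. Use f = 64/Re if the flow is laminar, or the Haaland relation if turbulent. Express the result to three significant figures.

Re ≈ 5.80×10^5; turbulent; f ≈ 0.0175

V = 4Q/(πD²) = 2.516 m/s
Re = VD/ν = 2.516·0.355/1.54×10^-6 = 5.80×10^5
Re > 4000 → turbulent; ε/D = 5.07×10^-4
Haaland: f = 0.01751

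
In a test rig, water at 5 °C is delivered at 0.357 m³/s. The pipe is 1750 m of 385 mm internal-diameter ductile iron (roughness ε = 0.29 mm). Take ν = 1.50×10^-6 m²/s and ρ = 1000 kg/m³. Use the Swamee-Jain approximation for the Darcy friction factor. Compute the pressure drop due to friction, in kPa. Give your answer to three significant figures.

Δp ≈ 404 kPa

V = 4Q/(πD²) = 4·0.357/(π·0.385²) = 3.067 m/s
Re = VD/ν = 3.067·0.385/1.50×10^-6 = 7.87×10^5 → turbulent
ε/D = 0.29/385 = 7.53×10^-4
Swamee-Jain: f = 0.01892
h_f = f(L/D)V²/(2g) = 0.01892·(1750/0.385)·3.067²/(2·9.81) = 41.23 m
Δp = ρg·h_f = 1000·9.81·41.23 = 404.5 kPa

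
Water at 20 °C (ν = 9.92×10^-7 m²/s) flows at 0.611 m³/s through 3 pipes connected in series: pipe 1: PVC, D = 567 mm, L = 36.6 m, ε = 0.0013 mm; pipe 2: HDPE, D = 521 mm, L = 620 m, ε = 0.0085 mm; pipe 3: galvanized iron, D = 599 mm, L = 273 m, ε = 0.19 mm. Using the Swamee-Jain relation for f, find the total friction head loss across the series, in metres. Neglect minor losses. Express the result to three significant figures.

Pipe 1: V = 2.420 m/s, Re = 1.38×10^6, ε/D = 2.29×10^-6, f = 0.01107, h_1 = f(L/D)V²/2g = 0.2132 m
Pipe 2: V = 2.866 m/s, Re = 1.51×10^6, ε/D = 1.63×10^-5, f = 0.01135, h_2 = f(L/D)V²/2g = 5.652 m
Pipe 3: V = 2.168 m/s, Re = 1.31×10^6, ε/D = 3.17×10^-4, f = 0.01575, h_3 = f(L/D)V²/2g = 1.720 m
Series → Q common, losses add: H = Σh = 7.585 m

H ≈ 7.59 m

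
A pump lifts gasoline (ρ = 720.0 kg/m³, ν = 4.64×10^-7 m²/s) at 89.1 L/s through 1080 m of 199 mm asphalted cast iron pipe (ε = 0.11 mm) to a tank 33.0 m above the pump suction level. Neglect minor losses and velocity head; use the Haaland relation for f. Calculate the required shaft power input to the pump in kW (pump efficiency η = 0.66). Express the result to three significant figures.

P_shaft ≈ 69.2 kW

V = 4Q/(πD²) = 2.865 m/s; Re = 1.23×10^6; ε/D = 5.53×10^-4; f = 0.01745
h_f = f(L/D)V²/2g = 39.62 m
Total head H = z + h_f = 33.0 + 39.62 = 72.62 m
P_hyd = ρgQH = 720.0·9.81·0.0891·72.62 = 45.70 kW
P_shaft = P_hyd/η = 45.70/0.66 = 69.24 kW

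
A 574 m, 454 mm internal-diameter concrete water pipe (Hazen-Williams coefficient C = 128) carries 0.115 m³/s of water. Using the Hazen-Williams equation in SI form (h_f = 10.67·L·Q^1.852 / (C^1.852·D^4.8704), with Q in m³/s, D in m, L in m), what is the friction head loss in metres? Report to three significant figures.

h_f ≈ 0.653 m

h_f = 10.67·574·0.115^1.852 / (128^1.852·0.454^4.8704) = 0.6534 m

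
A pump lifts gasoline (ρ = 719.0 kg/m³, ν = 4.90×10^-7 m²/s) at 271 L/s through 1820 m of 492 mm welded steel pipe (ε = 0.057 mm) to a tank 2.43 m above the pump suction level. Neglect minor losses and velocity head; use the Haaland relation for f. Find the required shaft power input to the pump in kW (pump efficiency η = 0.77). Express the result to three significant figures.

P_shaft ≈ 18.6 kW

V = 4Q/(πD²) = 1.425 m/s; Re = 1.43×10^6; ε/D = 1.16×10^-4; f = 0.01324
h_f = f(L/D)V²/2g = 5.071 m
Total head H = z + h_f = 2.43 + 5.071 = 7.501 m
P_hyd = ρgQH = 719.0·9.81·0.271·7.501 = 14.34 kW
P_shaft = P_hyd/η = 14.34/0.77 = 18.62 kW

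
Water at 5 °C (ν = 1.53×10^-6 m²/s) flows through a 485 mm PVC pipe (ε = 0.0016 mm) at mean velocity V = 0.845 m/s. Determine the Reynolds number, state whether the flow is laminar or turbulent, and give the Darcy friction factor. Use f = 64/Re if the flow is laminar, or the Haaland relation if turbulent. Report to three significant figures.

Re = VD/ν = 0.8450·0.485/1.53×10^-6 = 2.68×10^5
Re > 4000 → turbulent; ε/D = 3.30×10^-6
Haaland: f = 0.01468

Re ≈ 2.68×10^5; turbulent; f ≈ 0.0147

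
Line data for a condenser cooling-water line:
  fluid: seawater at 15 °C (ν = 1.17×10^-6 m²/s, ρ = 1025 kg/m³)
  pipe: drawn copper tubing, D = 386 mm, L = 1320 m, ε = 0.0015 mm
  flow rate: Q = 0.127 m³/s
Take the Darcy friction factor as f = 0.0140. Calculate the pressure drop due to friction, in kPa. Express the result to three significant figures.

Δp ≈ 28.9 kPa

V = 4Q/(πD²) = 4·0.127/(π·0.386²) = 1.085 m/s
h_f = f(L/D)V²/(2g) = 0.01400·(1320/0.386)·1.085²/(2·9.81) = 2.874 m
Δp = ρg·h_f = 1025·9.81·2.874 = 28.90 kPa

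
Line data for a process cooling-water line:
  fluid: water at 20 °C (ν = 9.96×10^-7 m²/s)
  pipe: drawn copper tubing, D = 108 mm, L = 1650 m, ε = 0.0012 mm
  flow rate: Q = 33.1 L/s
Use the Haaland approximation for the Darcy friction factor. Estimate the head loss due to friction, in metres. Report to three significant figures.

V = 4Q/(πD²) = 4·0.0331/(π·0.108²) = 3.613 m/s
Re = VD/ν = 3.613·0.108/9.96×10^-7 = 3.92×10^5 → turbulent
ε/D = 0.0012/108 = 1.11×10^-5
Haaland: f = 0.01376
h_f = f(L/D)V²/(2g) = 0.01376·(1650/0.108)·3.613²/(2·9.81) = 139.9 m

h_f ≈ 140 m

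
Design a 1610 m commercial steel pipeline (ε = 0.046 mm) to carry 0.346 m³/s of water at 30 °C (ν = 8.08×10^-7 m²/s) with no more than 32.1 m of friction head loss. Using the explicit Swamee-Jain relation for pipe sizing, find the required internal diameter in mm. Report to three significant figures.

D ≈ 371 mm

Swamee-Jain (Type III): D = 0.66·[ε^1.25·(LQ²/(gh_f))^4.75 + ν·Q^9.4·(L/(gh_f))^5.2]^0.04
LQ²/(gh_f) = 0.6121; L/(gh_f) = 5.113
Term 1 = ε^1.25·(…)^4.75 = 3.68×10^-7; Term 2 = ν·Q^9.4·(…)^5.2 = 1.82×10^-7
D = 0.66·(3.68×10^-7 + 1.82×10^-7)^0.04 = 0.3708 m = 371 mm
Check: V = 3.20 m/s, Re = 1.47×10^6, f = 0.01350, h_f = 30.7 m ≈ 32.1 m ✓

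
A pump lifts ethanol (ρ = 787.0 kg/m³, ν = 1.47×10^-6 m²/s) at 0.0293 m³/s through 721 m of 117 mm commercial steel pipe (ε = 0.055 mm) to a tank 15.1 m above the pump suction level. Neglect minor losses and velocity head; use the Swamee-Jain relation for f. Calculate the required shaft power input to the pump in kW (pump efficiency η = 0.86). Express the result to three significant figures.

P_shaft ≈ 15.4 kW

V = 4Q/(πD²) = 2.725 m/s; Re = 2.17×10^5; ε/D = 4.70×10^-4; f = 0.01864
h_f = f(L/D)V²/2g = 43.47 m
Total head H = z + h_f = 15.1 + 43.47 = 58.57 m
P_hyd = ρgQH = 787.0·9.81·0.0293·58.57 = 13.25 kW
P_shaft = P_hyd/η = 13.25/0.86 = 15.41 kW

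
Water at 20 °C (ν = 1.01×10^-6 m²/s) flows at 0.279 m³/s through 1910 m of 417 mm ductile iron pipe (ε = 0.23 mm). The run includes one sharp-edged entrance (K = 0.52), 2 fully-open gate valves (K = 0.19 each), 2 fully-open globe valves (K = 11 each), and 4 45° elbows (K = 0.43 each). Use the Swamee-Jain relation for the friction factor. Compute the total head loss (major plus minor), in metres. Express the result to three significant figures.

V = 4Q/(πD²) = 2.043 m/s; V²/2g = 0.2127 m
Re = 8.43×10^5, ε/D = 5.52×10^-4 → f = 0.01773 (Swamee-Jain)
Major: h_f = f(L/D)·V²/2g = 0.01773·4580·0.2127 = 17.27 m
Minor: ΣK = 24.6; h_m = ΣK·V²/2g = 5.237 m
Total H_L = 17.27 + 5.237 = 22.51 m

H_L ≈ 22.5 m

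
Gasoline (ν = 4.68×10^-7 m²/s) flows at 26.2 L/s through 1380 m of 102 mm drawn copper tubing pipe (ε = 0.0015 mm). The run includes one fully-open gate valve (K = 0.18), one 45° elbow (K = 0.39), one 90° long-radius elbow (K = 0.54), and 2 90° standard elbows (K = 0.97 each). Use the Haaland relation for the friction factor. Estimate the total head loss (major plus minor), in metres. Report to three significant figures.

H_L ≈ 90.4 m

V = 4Q/(πD²) = 3.206 m/s; V²/2g = 0.5240 m
Re = 6.99×10^5, ε/D = 1.47×10^-5 → f = 0.01253 (Haaland)
Major: h_f = f(L/D)·V²/2g = 0.01253·13529·0.5240 = 88.83 m
Minor: ΣK = 3.05; h_m = ΣK·V²/2g = 1.598 m
Total H_L = 88.83 + 1.598 = 90.43 m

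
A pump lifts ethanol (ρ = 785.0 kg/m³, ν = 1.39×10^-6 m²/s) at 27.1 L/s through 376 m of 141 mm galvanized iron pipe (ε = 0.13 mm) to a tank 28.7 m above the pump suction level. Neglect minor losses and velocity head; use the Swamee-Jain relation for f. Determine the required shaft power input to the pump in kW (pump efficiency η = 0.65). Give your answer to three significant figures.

V = 4Q/(πD²) = 1.736 m/s; Re = 1.76×10^5; ε/D = 9.22×10^-4; f = 0.02106
h_f = f(L/D)V²/2g = 8.620 m
Total head H = z + h_f = 28.7 + 8.620 = 37.32 m
P_hyd = ρgQH = 785.0·9.81·0.0271·37.32 = 7.788 kW
P_shaft = P_hyd/η = 7.788/0.65 = 11.98 kW

P_shaft ≈ 12.0 kW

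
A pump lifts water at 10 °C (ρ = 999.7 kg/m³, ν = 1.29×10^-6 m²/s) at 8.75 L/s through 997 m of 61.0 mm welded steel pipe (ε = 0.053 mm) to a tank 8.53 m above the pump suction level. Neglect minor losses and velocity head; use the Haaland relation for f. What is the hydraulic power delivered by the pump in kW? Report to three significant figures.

V = 4Q/(πD²) = 2.994 m/s; Re = 1.42×10^5; ε/D = 8.69×10^-4; f = 0.02086
h_f = f(L/D)V²/2g = 155.8 m
Total head H = z + h_f = 8.53 + 155.8 = 164.3 m
P_hyd = ρgQH = 999.7·9.81·0.00875·164.3 = 14.10 kW

P_hyd ≈ 14.1 kW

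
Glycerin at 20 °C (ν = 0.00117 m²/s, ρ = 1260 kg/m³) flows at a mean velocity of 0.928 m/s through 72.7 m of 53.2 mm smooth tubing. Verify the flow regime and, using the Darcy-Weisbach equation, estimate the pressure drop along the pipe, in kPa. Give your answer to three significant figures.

Re = VD/ν = 0.928·0.05320/0.00117 = 42.2 → laminar (Re < 2300)
f = 64/Re = 1.517
h_f = f(L/D)V²/(2g) = 1.517·(72.7/0.05320)·0.928²/(2·9.81) = 90.98 m
Δp = ρg·h_f = 1260·9.81·90.98 = 1125 kPa

Δp ≈ 1120 kPa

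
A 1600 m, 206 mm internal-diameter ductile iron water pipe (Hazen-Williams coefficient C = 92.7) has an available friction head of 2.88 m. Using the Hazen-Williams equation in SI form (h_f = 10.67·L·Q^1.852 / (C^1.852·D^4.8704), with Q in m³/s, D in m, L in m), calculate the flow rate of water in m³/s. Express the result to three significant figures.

Rearranging: Q = [h_f·C^1.852·D^4.8704 / (10.67·L)]^(1/1.852)
Q = [2.88·92.7^1.852·0.206^4.8704 / (10.67·1600)]^0.540 = 0.01335 m³/s

Q ≈ 0.0134 m³/s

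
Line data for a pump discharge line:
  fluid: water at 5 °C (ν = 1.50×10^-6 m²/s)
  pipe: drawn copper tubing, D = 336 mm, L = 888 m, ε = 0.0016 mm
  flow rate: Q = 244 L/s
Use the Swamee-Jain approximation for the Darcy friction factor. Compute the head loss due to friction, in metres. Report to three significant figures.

h_f ≈ 13.0 m

V = 4Q/(πD²) = 4·0.244/(π·0.336²) = 2.752 m/s
Re = VD/ν = 2.752·0.336/1.50×10^-6 = 6.16×10^5 → turbulent
ε/D = 0.0016/336 = 4.76×10^-6
Swamee-Jain: f = 0.01270
h_f = f(L/D)V²/(2g) = 0.01270·(888/0.336)·2.752²/(2·9.81) = 12.96 m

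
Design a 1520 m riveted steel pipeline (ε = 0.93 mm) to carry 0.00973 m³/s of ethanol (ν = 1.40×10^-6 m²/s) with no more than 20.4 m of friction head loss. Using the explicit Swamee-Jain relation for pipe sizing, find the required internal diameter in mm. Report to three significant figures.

Swamee-Jain (Type III): D = 0.66·[ε^1.25·(LQ²/(gh_f))^4.75 + ν·Q^9.4·(L/(gh_f))^5.2]^0.04
LQ²/(gh_f) = 7.191×10^-4; L/(gh_f) = 7.595
Term 1 = ε^1.25·(…)^4.75 = 1.91×10^-19; Term 2 = ν·Q^9.4·(…)^5.2 = 6.50×10^-21
D = 0.66·(1.91×10^-19 + 6.50×10^-21)^0.04 = 0.1179 m = 118 mm
Check: V = 0.892 m/s, Re = 7.51×10^4, f = 0.03626, h_f = 19.0 m ≈ 20.4 m ✓

D ≈ 118 mm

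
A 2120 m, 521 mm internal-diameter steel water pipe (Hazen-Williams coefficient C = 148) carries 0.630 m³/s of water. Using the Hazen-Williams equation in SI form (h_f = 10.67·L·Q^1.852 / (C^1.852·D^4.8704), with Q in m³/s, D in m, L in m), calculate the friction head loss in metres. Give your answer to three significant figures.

h_f = 10.67·2120·0.630^1.852 / (148^1.852·0.521^4.8704) = 22.01 m

h_f ≈ 22.0 m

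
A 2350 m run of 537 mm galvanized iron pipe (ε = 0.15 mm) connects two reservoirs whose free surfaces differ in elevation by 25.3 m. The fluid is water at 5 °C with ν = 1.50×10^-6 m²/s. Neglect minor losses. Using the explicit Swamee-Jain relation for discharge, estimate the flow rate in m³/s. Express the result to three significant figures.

Q ≈ 0.613 m³/s

Swamee-Jain (Type II): Q = -0.965·√(gD⁵h_f/L)·ln[ε/(3.7D) + √(3.17ν²L/(gD³h_f))]
√(gD⁵h_f/L) = √(9.81·0.537⁵·25.3/2350) = 0.06867
ε/(3.7D) = 7.55×10^-5; √(3.17ν²L/(gD³h_f)) = 2.09×10^-5
Q = -0.965·0.06867·ln(9.638×10^-5) = 0.6128 m³/s
Check: V = 2.71 m/s, Re = 9.69×10^5, f = 0.01559, h_f = 25.5 m ≈ 25.3 m ✓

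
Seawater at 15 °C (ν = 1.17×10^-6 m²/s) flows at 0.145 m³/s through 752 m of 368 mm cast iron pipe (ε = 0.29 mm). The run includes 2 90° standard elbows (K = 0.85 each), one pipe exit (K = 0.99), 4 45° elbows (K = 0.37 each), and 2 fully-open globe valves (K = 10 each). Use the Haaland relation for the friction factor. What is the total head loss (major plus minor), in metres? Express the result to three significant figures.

H_L ≈ 6.02 m

V = 4Q/(πD²) = 1.363 m/s; V²/2g = 0.09473 m
Re = 4.29×10^5, ε/D = 7.88×10^-4 → f = 0.01930 (Haaland)
Major: h_f = f(L/D)·V²/2g = 0.01930·2043·0.09473 = 3.735 m
Minor: ΣK = 24.2; h_m = ΣK·V²/2g = 2.290 m
Total H_L = 3.735 + 2.290 = 6.025 m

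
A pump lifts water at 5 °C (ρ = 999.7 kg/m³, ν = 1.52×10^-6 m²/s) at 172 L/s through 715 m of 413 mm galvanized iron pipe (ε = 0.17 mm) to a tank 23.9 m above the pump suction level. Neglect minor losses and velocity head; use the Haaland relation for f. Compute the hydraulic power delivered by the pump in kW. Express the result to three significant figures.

V = 4Q/(πD²) = 1.284 m/s; Re = 3.49×10^5; ε/D = 4.12×10^-4; f = 0.01735
h_f = f(L/D)V²/2g = 2.524 m
Total head H = z + h_f = 23.9 + 2.524 = 26.42 m
P_hyd = ρgQH = 999.7·9.81·0.172·26.42 = 44.57 kW

P_hyd ≈ 44.6 kW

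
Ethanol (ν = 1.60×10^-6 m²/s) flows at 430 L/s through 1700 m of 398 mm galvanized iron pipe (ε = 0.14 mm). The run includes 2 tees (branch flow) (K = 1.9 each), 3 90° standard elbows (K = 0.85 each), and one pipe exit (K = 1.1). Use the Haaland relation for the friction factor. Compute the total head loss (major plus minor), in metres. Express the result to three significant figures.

H_L ≈ 46.5 m

V = 4Q/(πD²) = 3.456 m/s; V²/2g = 0.6089 m
Re = 8.60×10^5, ε/D = 3.52×10^-4 → f = 0.01614 (Haaland)
Major: h_f = f(L/D)·V²/2g = 0.01614·4271·0.6089 = 41.97 m
Minor: ΣK = 7.45; h_m = ΣK·V²/2g = 4.536 m
Total H_L = 41.97 + 4.536 = 46.51 m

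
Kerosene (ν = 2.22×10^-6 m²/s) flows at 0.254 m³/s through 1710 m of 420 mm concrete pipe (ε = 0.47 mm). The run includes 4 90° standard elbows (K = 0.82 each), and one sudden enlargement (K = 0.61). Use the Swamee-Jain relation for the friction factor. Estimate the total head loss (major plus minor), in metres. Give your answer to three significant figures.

H_L ≈ 15.4 m

V = 4Q/(πD²) = 1.833 m/s; V²/2g = 0.1713 m
Re = 3.47×10^5, ε/D = 0.00112 → f = 0.02111 (Swamee-Jain)
Major: h_f = f(L/D)·V²/2g = 0.02111·4071·0.1713 = 14.72 m
Minor: ΣK = 3.89; h_m = ΣK·V²/2g = 0.6664 m
Total H_L = 14.72 + 0.6664 = 15.39 m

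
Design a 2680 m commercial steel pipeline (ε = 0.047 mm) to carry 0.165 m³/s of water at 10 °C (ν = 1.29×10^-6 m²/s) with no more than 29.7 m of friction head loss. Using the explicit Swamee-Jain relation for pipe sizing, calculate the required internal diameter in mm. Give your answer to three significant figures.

D ≈ 317 mm

Swamee-Jain (Type III): D = 0.66·[ε^1.25·(LQ²/(gh_f))^4.75 + ν·Q^9.4·(L/(gh_f))^5.2]^0.04
LQ²/(gh_f) = 0.2504; L/(gh_f) = 9.198
Term 1 = ε^1.25·(…)^4.75 = 5.42×10^-9; Term 2 = ν·Q^9.4·(…)^5.2 = 5.84×10^-9
D = 0.66·(5.42×10^-9 + 5.84×10^-9)^0.04 = 0.3174 m = 317 mm
Check: V = 2.09 m/s, Re = 5.13×10^5, f = 0.01496, h_f = 28.0 m ≈ 29.7 m ✓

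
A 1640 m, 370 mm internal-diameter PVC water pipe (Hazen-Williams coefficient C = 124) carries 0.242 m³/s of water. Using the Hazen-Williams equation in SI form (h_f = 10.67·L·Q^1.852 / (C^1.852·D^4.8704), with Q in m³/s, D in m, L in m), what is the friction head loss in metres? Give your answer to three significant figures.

h_f = 10.67·1640·0.242^1.852 / (124^1.852·0.370^4.8704) = 21.27 m

h_f ≈ 21.3 m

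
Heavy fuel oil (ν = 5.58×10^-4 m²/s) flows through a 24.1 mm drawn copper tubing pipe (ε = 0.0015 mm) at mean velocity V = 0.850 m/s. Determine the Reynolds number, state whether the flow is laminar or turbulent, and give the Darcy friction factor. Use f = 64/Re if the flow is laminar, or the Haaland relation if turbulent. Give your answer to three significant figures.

Re ≈ 36.7; laminar; f = 64/Re ≈ 1.74

Re = VD/ν = 0.8500·0.0241/5.58×10^-4 = 36.7
Re < 2300 → laminar → f = 64/Re = 1.743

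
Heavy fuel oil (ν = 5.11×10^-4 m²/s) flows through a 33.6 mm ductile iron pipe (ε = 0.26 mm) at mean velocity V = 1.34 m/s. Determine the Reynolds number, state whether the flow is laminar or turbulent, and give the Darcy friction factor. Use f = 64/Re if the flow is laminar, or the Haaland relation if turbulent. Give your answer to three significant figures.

Re = VD/ν = 1.340·0.0336/5.11×10^-4 = 88.1
Re < 2300 → laminar → f = 64/Re = 0.7264

Re ≈ 88.1; laminar; f = 64/Re ≈ 0.726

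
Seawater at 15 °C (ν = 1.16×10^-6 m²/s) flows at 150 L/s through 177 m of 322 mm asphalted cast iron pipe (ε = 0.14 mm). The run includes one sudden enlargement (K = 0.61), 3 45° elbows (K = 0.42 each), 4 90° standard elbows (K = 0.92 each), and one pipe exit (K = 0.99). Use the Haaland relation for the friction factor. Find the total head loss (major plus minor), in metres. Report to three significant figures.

H_L ≈ 2.76 m

V = 4Q/(πD²) = 1.842 m/s; V²/2g = 0.1729 m
Re = 5.11×10^5, ε/D = 4.35×10^-4 → f = 0.01713 (Haaland)
Major: h_f = f(L/D)·V²/2g = 0.01713·549.7·0.1729 = 1.628 m
Minor: ΣK = 6.54; h_m = ΣK·V²/2g = 1.131 m
Total H_L = 1.628 + 1.131 = 2.759 m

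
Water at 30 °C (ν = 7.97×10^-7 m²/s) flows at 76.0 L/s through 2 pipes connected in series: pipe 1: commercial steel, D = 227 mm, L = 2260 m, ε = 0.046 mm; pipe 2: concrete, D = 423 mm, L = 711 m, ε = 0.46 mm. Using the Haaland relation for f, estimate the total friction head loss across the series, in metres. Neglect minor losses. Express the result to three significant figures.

Pipe 1: V = 1.878 m/s, Re = 5.35×10^5, ε/D = 2.03×10^-4, f = 0.01523, h_1 = f(L/D)V²/2g = 27.26 m
Pipe 2: V = 0.5408 m/s, Re = 2.87×10^5, ε/D = 0.00109, f = 0.02092, h_2 = f(L/D)V²/2g = 0.5242 m
Series → Q common, losses add: H = Σh = 27.78 m

H ≈ 27.8 m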